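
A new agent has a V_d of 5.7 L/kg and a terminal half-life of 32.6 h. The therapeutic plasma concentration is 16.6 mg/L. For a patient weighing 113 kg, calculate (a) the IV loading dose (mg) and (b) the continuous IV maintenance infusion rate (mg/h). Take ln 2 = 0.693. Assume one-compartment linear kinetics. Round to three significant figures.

Total Vd = 5.7 × 113 = 644.1 L
LD = Vd × C = 644.1 × 16.6 = 10690 mg
CL = 0.693 × Vd / t½ = 0.693 × 644.1 / 32.6 = 13.69 L/h
Infusion rate = CL × Css = 13.69 × 16.6 = 227.3 mg/h

(a) 10700 mg; (b) 227 mg/h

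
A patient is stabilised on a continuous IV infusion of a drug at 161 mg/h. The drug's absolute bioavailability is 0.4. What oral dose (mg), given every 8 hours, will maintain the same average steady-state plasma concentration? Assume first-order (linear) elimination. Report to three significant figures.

To maintain the same Css, the systemic dosing rate must be unchanged: F·D/τ = infusion rate.
D = rate × τ / F = 161 × 8 / 0.4 = 3220 mg

3220 mg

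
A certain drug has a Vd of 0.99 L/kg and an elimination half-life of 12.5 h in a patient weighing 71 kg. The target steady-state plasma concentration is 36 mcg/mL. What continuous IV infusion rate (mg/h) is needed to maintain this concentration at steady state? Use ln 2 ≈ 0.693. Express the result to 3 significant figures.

140 mg/h

Vd = 0.99 L/kg × 71 kg = 70.29 L
CL = ln 2 · Vd / t½ = 0.693 × 70.29 / 12.5 = 3.897 L/h
Infusion rate = CL × Css = 3.897 × 36 = 140.3 mg/h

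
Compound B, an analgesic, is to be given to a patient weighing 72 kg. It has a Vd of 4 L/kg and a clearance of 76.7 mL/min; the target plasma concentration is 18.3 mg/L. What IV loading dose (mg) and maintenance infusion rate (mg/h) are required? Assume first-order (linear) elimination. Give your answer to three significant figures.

(a) 5270 mg; (b) 84.2 mg/h

Total Vd = 4 × 72 = 288.0 L
LD = Vd · C_target = 288.0 × 18.3 = 5270 mg
Convert clearance: 76.7 mL/min × 60 min/h ÷ 1000 mL/L = 4.602 L/h
Maintenance: replace elimination → rate = CL × Css = 4.602 × 18.3 = 84.22 mg/h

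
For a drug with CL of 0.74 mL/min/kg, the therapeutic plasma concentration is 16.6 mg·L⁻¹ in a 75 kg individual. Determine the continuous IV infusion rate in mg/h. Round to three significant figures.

55.3 mg/h

CL = 0.74 mL/min/kg × 75 kg = 55.50 mL/min = 55.50 × 60/1000 = 3.330 L/h
At steady state, infusion rate equals elimination rate: rate in = CL × Css.
Rate = CL × Css = 3.330 × 16.6 = 55.28 mg/h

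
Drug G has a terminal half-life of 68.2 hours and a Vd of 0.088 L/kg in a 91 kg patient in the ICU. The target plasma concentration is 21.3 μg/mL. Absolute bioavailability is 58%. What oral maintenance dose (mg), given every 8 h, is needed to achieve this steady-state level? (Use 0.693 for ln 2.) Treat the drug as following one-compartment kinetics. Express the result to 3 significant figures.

Vd = 0.088 L/kg × 91 kg = 8.008 L
CL = 0.693 × Vd / t½ = 0.693 × 8.008 / 68.2 = 0.08137 L/h
D = CL × Css × τ / F = 0.08137 × 21.3 × 8 / 0.58 = 23.91 mg

23.9 mg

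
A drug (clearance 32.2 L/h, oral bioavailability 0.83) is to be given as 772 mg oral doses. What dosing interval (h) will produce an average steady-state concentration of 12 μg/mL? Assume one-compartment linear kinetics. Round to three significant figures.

1.66 h

F·D/τ = CL·Css → τ = F·D / (CL·Css).
τ = 0.83 × 772 / (32.2 × 12) = 1.658 h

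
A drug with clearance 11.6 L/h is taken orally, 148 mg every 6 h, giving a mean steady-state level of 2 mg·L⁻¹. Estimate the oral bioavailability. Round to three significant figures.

0.941

F·D/τ = CL·Css at steady state → F = CL·Css·τ / D.
F = 11.6 × 2 × 6 / 148 = 0.941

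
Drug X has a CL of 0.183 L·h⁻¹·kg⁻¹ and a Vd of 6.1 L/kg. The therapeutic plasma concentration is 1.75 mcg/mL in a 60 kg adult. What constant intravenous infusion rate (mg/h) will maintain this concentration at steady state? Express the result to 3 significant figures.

CL = 0.183 L·h⁻¹·kg⁻¹ × 60 kg = 10.98 L/h
Vd does not affect the maintenance rate; only clearance governs steady-state input.
Infusion rate = CL · Css = 10.98 L/h × 1.75 mg/L = 19.22 mg/h

19.2 mg/h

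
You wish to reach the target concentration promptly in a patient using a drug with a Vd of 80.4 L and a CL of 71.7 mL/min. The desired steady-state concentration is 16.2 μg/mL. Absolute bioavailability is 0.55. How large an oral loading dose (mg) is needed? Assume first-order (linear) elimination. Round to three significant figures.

LD = Vd × C / F = 80.40 × 16.20 / 0.55 = 2368 mg

2370 mg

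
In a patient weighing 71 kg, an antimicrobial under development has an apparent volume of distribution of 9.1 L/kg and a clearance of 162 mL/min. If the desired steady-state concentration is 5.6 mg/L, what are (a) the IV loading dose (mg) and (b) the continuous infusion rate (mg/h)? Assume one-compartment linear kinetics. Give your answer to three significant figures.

(a) 3620 mg; (b) 54.4 mg/h

Vd(total) = 71 kg × 9.1 L/kg = 646.1 L
LD = Vd · C_target = 646.1 × 5.6 = 3618 mg
CL = 162 mL/min × 60/1000 = 9.720 L/h
Infusion rate = 9.720 L/h × 5.6 mg/L = 54.43 mg/h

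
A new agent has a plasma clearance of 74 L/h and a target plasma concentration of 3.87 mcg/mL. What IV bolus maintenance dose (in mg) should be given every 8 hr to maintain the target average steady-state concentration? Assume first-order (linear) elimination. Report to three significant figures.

2290 mg

At steady state, dose per interval replaces the amount cleared in that interval: D/τ = CL·Css.
D = CL × Css × τ = 74.00 × 3.87 × 8 = 2291 mg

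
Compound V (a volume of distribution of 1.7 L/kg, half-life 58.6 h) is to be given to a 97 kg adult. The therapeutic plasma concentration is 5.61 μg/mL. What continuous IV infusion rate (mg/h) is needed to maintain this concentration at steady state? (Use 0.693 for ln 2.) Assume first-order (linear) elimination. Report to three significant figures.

10.9 mg/h

Total Vd = 1.7 × 97 = 164.9 L
CL = ln 2 · Vd / t½ = 0.693 × 164.9 / 58.6 = 1.950 L/h
Infusion rate = CL × Css = 1.950 × 5.61 = 10.94 mg/h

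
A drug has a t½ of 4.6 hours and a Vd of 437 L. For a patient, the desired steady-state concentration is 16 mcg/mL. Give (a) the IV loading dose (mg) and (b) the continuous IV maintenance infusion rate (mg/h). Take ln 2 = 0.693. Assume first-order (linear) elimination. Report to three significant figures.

LD = Vd × C = 437.0 × 16 = 6992 mg
CL = 0.693 × Vd / t½ = 0.693 × 437.0 / 4.6 = 65.84 L/h
Infusion rate = CL × Css = 65.84 × 16 = 1053 mg/h

(a) 6990 mg; (b) 1050 mg/h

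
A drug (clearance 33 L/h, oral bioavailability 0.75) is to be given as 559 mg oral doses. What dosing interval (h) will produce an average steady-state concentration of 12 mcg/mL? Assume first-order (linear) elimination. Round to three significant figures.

F·D/τ = CL·Css → τ = F·D / (CL·Css).
τ = 0.75 × 559 / (33 × 12) = 1.059 h

1.06 h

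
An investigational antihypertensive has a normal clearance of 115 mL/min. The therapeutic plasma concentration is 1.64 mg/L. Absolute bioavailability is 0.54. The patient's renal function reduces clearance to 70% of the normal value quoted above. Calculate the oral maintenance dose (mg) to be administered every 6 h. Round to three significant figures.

88.0 mg

CL = 115 mL/min × 60/1000 = 6.900 L/h
Patient clearance = 0.7 × 6.900 = 4.830 L/h
D = CL × Css × τ / F = 4.830 × 1.64 × 6 / 0.54 = 88.01 mg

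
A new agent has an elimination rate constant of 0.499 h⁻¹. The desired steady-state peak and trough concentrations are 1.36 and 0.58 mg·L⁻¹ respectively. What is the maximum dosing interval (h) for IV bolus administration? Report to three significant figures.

1.71 h

Between IV bolus doses, concentration decays as C = C₀·e^(−kτ), so C_peak/C_trough = e^(kτ).
τ_max = ln(C_peak/C_trough) / k = ln(1.36/0.58) / 0.4990 = 0.8522 / 0.4990 = 1.708 h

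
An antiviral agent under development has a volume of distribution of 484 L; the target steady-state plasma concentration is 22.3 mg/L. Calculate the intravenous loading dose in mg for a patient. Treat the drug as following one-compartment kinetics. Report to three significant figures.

LD = Vd × C = 484.0 × 22.30 = 10790 mg

10800 mg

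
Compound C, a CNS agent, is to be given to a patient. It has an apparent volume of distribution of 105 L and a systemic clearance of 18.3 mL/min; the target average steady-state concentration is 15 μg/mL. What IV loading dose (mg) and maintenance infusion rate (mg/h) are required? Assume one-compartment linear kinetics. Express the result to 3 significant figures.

Loading dose = Vd × C = 105.0 × 15 = 1575 mg
CL = 18.3 mL/min = 18.3 × 0.06 = 1.098 L/h
Infusion rate = 1.098 L/h × 15 mg/L = 16.47 mg/h

(a) 1580 mg; (b) 16.5 mg/h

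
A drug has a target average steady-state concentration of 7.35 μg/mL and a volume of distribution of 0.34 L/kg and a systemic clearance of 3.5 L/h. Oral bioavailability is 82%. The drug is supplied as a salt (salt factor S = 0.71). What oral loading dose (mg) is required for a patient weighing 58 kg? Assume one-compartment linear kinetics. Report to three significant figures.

Total Vd = 0.34 × 58 = 19.72 L
LD = Vd × C / F / S = 19.72 × 7.350 / 0.82 / 0.71 = 249.0 mg

249 mg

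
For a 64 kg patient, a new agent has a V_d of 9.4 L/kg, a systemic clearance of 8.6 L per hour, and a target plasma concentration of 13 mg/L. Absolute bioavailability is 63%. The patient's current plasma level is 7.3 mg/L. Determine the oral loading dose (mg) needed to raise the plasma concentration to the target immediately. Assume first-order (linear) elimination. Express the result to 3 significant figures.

Total Vd = 9.4 × 64 = 601.6 L
Concentration deficit ΔC = 13 − 7.3 = 5.700 mg/L
LD = Vd × ΔC / F = 601.6 × 5.700 / 0.63 = 5443 mg

5440 mg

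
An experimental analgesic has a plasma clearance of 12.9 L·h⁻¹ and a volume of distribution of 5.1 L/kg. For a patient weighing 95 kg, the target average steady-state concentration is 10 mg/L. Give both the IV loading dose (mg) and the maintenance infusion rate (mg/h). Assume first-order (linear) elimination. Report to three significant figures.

(a) 4850 mg; (b) 129 mg/h

Total Vd = 5.1 × 95 = 484.5 L
LD = Vd · C_target = 484.5 × 10 = 4845 mg
Maintenance infusion rate = CL × Css = 12.90 × 10 = 129.0 mg/h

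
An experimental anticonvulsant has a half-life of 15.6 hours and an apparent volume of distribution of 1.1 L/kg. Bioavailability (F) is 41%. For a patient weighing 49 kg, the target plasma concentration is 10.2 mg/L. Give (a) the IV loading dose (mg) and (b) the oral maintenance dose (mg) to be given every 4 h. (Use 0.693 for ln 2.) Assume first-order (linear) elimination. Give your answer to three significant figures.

Vd = 1.1 L/kg × 49 kg = 53.90 L
LD = Vd × C = 53.90 × 10.2 = 549.8 mg
CL = 0.693 × Vd / t½ = 0.693 × 53.90 / 15.6 = 2.394 L/h
D = CL × Css × τ / F = 2.394 × 10.2 × 4 / 0.41 = 238.2 mg

(a) 550 mg; (b) 238 mg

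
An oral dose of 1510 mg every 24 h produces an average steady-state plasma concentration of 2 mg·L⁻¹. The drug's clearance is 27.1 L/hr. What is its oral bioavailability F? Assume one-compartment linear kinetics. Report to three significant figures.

0.861

F·D/τ = CL·Css at steady state → F = CL·Css·τ / D.
F = 27.1 × 2 × 24 / 1510 = 0.861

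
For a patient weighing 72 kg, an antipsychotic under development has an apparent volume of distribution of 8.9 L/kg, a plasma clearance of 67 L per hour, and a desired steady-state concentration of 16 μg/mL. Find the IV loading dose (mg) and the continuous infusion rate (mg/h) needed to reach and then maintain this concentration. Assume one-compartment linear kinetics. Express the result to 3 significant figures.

(a) 10300 mg; (b) 1070 mg/h

Vd = 8.9 L/kg × 72 kg = 640.8 L
LD = Vd · C_target = 640.8 × 16 = 10250 mg
Maintenance infusion rate = CL × Css = 67.00 × 16 = 1072 mg/h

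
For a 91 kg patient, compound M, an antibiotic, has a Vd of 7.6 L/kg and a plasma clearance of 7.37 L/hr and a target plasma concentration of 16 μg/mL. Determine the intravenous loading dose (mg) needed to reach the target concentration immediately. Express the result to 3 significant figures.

11100 mg

Total Vd = 7.6 × 91 = 691.6 L
LD = Vd × C = 691.6 × 16.00 = 11070 mg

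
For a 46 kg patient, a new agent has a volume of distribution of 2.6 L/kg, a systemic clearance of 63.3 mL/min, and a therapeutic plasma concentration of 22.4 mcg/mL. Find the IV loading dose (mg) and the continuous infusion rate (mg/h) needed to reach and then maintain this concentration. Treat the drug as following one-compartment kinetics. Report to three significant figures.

(a) 2680 mg; (b) 85.1 mg/h

Total Vd = 2.6 × 46 = 119.6 L
Loading dose = Vd × C = 119.6 × 22.4 = 2679 mg
CL = 63.3 mL/min × 60/1000 = 3.798 L/h
Maintenance infusion rate = CL × Css = 3.798 × 22.4 = 85.08 mg/h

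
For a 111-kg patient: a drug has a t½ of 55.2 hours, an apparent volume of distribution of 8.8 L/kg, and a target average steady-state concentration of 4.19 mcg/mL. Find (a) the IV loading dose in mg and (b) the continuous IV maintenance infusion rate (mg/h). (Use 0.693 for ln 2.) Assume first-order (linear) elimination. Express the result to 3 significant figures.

Total Vd = 8.8 × 111 = 976.8 L
LD = Vd × C = 976.8 × 4.19 = 4093 mg
CL = 0.693 × Vd / t½ = 0.693 × 976.8 / 55.2 = 12.26 L/h
Infusion rate = CL × Css = 12.26 × 4.19 = 51.37 mg/h

(a) 4090 mg; (b) 51.4 mg/h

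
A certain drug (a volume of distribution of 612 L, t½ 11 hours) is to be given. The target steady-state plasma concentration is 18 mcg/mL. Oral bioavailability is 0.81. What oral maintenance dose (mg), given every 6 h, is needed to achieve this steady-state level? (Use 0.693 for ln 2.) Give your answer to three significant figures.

5140 mg

CL = ln 2 · Vd / t½ = 0.693 × 612.0 / 11 = 38.56 L/h
D = CL × Css × τ / F = 38.56 × 18 × 6 / 0.81 = 5141 mg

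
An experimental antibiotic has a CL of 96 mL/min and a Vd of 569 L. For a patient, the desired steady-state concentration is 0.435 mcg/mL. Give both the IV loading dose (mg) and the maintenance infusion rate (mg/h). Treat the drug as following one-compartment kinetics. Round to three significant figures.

LD = Vd · C_target = 569.0 × 0.435 = 247.5 mg
CL = 96 mL/min × 60/1000 = 5.760 L/h
Maintenance infusion rate = CL × Css = 5.760 × 0.435 = 2.506 mg/h

(a) 248 mg; (b) 2.51 mg/h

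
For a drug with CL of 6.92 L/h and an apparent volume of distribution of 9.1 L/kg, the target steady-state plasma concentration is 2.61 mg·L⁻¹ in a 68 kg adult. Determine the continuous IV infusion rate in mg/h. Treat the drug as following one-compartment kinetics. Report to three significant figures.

R₀ = 6.920 × 2.61 = 18.06 mg/h

18.1 mg/h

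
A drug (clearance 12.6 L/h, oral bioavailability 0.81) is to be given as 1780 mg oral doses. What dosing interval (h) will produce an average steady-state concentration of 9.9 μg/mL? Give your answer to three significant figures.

F·D/τ = CL·Css → τ = F·D / (CL·Css).
τ = 0.81 × 1780 / (12.6 × 9.9) = 11.56 h

11.6 h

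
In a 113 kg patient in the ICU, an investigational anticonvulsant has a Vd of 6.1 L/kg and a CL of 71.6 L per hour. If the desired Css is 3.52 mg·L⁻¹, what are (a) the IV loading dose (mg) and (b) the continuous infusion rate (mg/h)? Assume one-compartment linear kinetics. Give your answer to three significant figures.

Vd(total) = 113 kg × 6.1 L/kg = 689.3 L
Loading: fill Vd to C_target → 689.3 L × 3.52 mg/L = 2426 mg
Maintenance: replace elimination → rate = CL × Css = 71.60 × 3.52 = 252.0 mg/h

(a) 2430 mg; (b) 252 mg/h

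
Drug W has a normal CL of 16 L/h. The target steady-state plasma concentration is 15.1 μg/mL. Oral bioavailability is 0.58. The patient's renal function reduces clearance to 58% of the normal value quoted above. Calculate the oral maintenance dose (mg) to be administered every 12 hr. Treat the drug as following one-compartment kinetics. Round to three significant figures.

2900 mg

Patient clearance = 0.58 × 16.00 = 9.280 L/h
At steady state, dose per interval replaces the amount cleared in that interval: F·D/τ = CL·Css.
D = CL × Css × τ / F = 9.280 × 15.1 × 12 / 0.58 = 2899 mg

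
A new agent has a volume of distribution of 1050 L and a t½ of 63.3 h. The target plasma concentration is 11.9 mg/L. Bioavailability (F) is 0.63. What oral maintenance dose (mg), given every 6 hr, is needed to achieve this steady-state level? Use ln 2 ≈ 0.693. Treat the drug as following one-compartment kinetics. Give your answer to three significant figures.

CL = 0.693 × Vd / t½ = 0.693 × 1050 / 63.3 = 11.50 L/h
D = CL × Css × τ / F = 11.50 × 11.9 × 6 / 0.63 = 1303 mg

1300 mg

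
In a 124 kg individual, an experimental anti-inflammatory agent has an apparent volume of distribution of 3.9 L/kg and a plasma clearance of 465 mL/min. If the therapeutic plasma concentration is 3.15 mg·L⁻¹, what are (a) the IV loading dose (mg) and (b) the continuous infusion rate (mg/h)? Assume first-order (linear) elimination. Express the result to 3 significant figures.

Vd = 3.9 L/kg × 124 kg = 483.6 L
Loading: fill Vd to C_target → 483.6 L × 3.15 mg/L = 1523 mg
CL = 465 mL/min = 465 × 0.06 = 27.90 L/h
Maintenance infusion rate = CL × Css = 27.90 × 3.15 = 87.89 mg/h

(a) 1520 mg; (b) 87.9 mg/h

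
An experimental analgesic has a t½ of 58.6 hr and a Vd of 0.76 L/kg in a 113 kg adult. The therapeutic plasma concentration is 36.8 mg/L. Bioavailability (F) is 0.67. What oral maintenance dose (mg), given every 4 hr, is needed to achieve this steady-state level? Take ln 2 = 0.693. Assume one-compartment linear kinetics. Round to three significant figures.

223 mg

Total Vd = 0.76 × 113 = 85.88 L
CL = ln 2 · Vd / t½ = 0.693 × 85.88 / 58.6 = 1.016 L/h
D = CL × Css × τ / F = 1.016 × 36.8 × 4 / 0.67 = 223.2 mg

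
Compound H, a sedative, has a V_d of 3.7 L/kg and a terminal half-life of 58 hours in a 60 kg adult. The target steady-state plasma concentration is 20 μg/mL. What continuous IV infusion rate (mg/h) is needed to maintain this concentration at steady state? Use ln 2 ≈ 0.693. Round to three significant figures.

53.1 mg/h

Vd = 3.7 L/kg × 60 kg = 222.0 L
CL = ln 2 · Vd / t½ = 0.693 × 222.0 / 58 = 2.653 L/h
Infusion rate = CL × Css = 2.653 × 20 = 53.06 mg/h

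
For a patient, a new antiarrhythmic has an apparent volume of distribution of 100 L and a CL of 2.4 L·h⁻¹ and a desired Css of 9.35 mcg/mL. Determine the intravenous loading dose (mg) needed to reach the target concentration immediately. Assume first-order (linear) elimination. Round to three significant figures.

LD = Vd × C = 100.0 × 9.350 = 935.0 mg

935 mg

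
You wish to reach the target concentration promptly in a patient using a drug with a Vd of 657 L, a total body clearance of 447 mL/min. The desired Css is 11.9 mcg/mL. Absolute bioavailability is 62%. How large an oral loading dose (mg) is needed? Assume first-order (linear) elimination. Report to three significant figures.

12600 mg

LD = Vd × C / F = 657.0 × 11.90 / 0.62 = 12610 mg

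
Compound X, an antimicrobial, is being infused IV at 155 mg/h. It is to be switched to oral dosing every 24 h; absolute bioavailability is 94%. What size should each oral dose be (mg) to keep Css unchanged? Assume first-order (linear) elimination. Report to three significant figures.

To maintain the same Css, the systemic dosing rate must be unchanged: F·D/τ = infusion rate.
D = rate × τ / F = 155 × 24 / 0.94 = 3957 mg

3960 mg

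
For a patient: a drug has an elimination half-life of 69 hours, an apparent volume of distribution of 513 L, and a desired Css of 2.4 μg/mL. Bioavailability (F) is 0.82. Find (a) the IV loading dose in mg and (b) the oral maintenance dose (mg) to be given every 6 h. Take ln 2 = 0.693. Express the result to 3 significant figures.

(a) 1230 mg; (b) 90.5 mg

LD = Vd × C = 513.0 × 2.4 = 1231 mg
CL = 0.693 × Vd / t½ = 0.693 × 513.0 / 69 = 5.152 L/h
D = CL × Css × τ / F = 5.152 × 2.4 × 6 / 0.82 = 90.47 mg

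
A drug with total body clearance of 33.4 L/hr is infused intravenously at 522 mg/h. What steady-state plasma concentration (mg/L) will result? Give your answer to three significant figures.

15.6 mg/L

Css = rate / CL = 522 / 33.40 = 15.63 mg/L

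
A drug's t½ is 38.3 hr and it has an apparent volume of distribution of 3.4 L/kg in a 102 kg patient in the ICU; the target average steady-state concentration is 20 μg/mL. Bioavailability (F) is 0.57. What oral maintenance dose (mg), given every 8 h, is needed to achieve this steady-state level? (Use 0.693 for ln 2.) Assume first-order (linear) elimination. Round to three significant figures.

1760 mg

Vd(total) = 102 kg × 3.4 L/kg = 346.8 L
CL = 0.693 × Vd / t½ = 0.693 × 346.8 / 38.3 = 6.275 L/h
D = CL × Css × τ / F = 6.275 × 20 × 8 / 0.57 = 1761 mg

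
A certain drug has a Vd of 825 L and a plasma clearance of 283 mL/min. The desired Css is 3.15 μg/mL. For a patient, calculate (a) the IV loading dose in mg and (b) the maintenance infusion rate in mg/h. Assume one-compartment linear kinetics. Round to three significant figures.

(a) 2600 mg; (b) 53.5 mg/h

Loading: fill Vd to C_target → 825.0 L × 3.15 mg/L = 2599 mg
Convert clearance: 283 mL/min × 60 min/h ÷ 1000 mL/L = 16.98 L/h
Maintenance: replace elimination → rate = CL × Css = 16.98 × 3.15 = 53.49 mg/h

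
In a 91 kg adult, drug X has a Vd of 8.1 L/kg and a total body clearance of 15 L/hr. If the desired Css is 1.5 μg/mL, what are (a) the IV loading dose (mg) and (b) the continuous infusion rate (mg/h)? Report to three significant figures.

Total Vd = 8.1 × 91 = 737.1 L
Loading: fill Vd to C_target → 737.1 L × 1.5 mg/L = 1106 mg
Infusion rate = 15.00 L/h × 1.5 mg/L = 22.50 mg/h

(a) 1110 mg; (b) 22.5 mg/h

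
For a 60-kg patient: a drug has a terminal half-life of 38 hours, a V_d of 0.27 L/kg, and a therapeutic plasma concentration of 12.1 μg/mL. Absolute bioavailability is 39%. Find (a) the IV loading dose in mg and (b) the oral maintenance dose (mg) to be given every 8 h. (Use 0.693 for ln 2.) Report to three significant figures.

(a) 196 mg; (b) 73.3 mg

Total Vd = 0.27 × 60 = 16.20 L
LD = Vd × C = 16.20 × 12.1 = 196.0 mg
CL = 0.693 × Vd / t½ = 0.693 × 16.20 / 38 = 0.2954 L/h
D = CL × Css × τ / F = 0.2954 × 12.1 × 8 / 0.39 = 73.32 mg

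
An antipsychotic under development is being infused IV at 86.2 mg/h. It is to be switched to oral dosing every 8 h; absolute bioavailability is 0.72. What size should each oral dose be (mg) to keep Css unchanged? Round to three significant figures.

To maintain the same Css, the systemic dosing rate must be unchanged: F·D/τ = infusion rate.
D = rate × τ / F = 86.2 × 8 / 0.72 = 957.8 mg

958 mg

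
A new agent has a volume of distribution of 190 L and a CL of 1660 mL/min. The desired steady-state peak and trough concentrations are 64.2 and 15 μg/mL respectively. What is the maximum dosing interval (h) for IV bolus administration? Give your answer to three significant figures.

2.77 h

Convert clearance: 1660 mL/min × 60 min/h ÷ 1000 mL/L = 99.60 L/h
k = CL / Vd = 99.60 / 190.0 = 0.5242 h⁻¹
Between IV bolus doses, concentration decays as C = C₀·e^(−kτ), so C_peak/C_trough = e^(kτ).
τ_max = ln(C_peak/C_trough) / k = ln(64.2/15) / 0.5242 = 1.454 / 0.5242 = 2.774 h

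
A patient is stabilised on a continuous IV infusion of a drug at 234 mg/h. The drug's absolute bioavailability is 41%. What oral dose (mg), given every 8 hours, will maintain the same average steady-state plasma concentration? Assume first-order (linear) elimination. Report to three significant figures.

4570 mg

To maintain the same Css, the systemic dosing rate must be unchanged: F·D/τ = infusion rate.
D = rate × τ / F = 234 × 8 / 0.41 = 4566 mg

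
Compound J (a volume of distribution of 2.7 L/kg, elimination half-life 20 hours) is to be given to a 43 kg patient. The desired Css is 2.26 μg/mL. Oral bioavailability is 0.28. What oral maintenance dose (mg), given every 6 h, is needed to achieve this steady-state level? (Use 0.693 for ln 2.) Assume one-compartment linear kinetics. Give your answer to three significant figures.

195 mg

Vd(total) = 43 kg × 2.7 L/kg = 116.1 L
CL = ln 2 · Vd / t½ = 0.693 × 116.1 / 20 = 4.023 L/h
D = CL × Css × τ / F = 4.023 × 2.26 × 6 / 0.28 = 194.8 mg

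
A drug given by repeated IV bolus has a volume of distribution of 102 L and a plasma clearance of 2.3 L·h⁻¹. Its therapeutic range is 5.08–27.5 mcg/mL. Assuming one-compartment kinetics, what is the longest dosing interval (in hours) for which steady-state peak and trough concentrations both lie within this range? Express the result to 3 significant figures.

74.9 h

k = CL / Vd = 2.300 / 102.0 = 0.02255 h⁻¹
Between IV bolus doses, concentration decays as C = C₀·e^(−kτ), so C_peak/C_trough = e^(kτ).
τ_max = ln(C_peak/C_trough) / k = ln(27.5/5.08) / 0.02255 = 1.689 / 0.02255 = 74.90 h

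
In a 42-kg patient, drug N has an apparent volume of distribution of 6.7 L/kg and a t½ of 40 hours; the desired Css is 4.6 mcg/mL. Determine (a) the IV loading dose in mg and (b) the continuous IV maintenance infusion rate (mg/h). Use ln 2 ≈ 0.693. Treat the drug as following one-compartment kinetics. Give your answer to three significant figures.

(a) 1290 mg; (b) 22.4 mg/h

Vd = 6.7 L/kg × 42 kg = 281.4 L
LD = Vd × C = 281.4 × 4.6 = 1294 mg
CL = 0.693 × Vd / t½ = 0.693 × 281.4 / 40 = 4.875 L/h
Infusion rate = CL × Css = 4.875 × 4.6 = 22.43 mg/h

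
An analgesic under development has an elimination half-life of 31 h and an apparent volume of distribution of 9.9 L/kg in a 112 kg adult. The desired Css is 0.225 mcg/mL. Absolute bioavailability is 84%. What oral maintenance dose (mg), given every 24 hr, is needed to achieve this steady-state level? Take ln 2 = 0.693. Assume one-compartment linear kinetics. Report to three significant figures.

Vd(total) = 112 kg × 9.9 L/kg = 1109 L
k = 0.693/31 = 0.02235 h⁻¹, so CL = k·Vd = 0.02235 × 1109 = 24.79 L/h
D = CL × Css × τ / F = 24.79 × 0.225 × 24 / 0.84 = 159.4 mg

159 mg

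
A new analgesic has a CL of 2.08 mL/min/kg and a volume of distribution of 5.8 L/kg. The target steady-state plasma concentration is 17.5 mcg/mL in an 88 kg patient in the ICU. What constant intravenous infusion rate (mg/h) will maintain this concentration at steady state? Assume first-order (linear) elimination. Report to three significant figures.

192 mg/h

CL = 2.08 mL/min/kg × 88 kg = 183.0 mL/min = 183.0 × 60/1000 = 10.98 L/h
Rate = CL × Css = 10.98 × 17.5 = 192.2 mg/h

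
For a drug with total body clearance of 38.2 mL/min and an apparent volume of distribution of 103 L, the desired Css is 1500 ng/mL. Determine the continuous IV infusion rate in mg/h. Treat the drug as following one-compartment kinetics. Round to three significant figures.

CL = 38.2 mL/min × 60/1000 = 2.292 L/h
C = 1500 ng/mL = 1.500 mg/L
Vd does not affect the maintenance rate; only clearance governs steady-state input.
Infusion rate = CL · Css = 2.292 L/h × 1.5 mg/L = 3.438 mg/h

3.44 mg/h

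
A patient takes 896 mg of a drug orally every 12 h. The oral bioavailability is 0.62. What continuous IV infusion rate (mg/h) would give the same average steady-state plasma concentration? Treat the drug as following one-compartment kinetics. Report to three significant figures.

46.3 mg/h

Equivalent systemic input: infusion rate = F·D/τ.
Rate = 0.62 × 896 / 12 = 46.29 mg/h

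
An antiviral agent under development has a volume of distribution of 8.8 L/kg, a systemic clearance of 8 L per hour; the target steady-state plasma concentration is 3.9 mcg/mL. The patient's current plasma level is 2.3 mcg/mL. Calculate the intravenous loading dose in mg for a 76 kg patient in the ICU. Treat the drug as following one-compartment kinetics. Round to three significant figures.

1070 mg

Total Vd = 8.8 × 76 = 668.8 L
Concentration deficit ΔC = 3.9 − 2.3 = 1.600 mg/L
LD = Vd × ΔC = 668.8 × 1.600 = 1070 mg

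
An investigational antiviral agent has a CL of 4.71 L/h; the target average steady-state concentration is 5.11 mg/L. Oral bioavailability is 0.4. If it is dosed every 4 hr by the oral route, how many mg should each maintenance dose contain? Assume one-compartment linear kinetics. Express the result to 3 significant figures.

D = CL × Css × τ / F = 4.710 × 5.11 × 4 / 0.4 = 240.7 mg

241 mg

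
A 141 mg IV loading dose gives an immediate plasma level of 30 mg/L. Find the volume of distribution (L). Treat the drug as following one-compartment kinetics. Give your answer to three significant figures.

4.70 L

Immediately after an IV bolus, C₀ = Dose / Vd, so Vd = Dose / C₀.
Vd = 141 / 30 = 4.700 L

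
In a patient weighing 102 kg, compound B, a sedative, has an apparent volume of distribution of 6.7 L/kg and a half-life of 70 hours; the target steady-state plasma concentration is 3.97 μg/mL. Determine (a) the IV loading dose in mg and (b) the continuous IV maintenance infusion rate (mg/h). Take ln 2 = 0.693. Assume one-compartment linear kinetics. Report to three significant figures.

Vd(total) = 102 kg × 6.7 L/kg = 683.4 L
LD = Vd × C = 683.4 × 3.97 = 2713 mg
CL = 0.693 × Vd / t½ = 0.693 × 683.4 / 70 = 6.766 L/h
Infusion rate = CL × Css = 6.766 × 3.97 = 26.86 mg/h

(a) 2710 mg; (b) 26.9 mg/h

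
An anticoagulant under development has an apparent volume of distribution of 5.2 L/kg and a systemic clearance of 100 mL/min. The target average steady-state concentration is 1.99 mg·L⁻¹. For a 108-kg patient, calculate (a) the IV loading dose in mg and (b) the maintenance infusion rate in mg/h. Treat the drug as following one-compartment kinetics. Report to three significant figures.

Total Vd = 5.2 × 108 = 561.6 L
Loading: fill Vd to C_target → 561.6 L × 1.99 mg/L = 1118 mg
CL = 100 mL/min × 60/1000 = 6.000 L/h
Maintenance infusion rate = CL × Css = 6.000 × 1.99 = 11.94 mg/h

(a) 1120 mg; (b) 11.9 mg/h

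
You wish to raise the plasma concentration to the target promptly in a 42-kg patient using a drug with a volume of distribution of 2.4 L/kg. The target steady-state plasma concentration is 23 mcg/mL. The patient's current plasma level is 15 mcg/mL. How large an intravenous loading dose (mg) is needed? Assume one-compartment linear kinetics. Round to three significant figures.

Total Vd = 2.4 × 42 = 100.8 L
Concentration deficit ΔC = 23 − 15 = 8.000 mg/L
LD = Vd × ΔC = 100.8 × 8.000 = 806.4 mg

806 mg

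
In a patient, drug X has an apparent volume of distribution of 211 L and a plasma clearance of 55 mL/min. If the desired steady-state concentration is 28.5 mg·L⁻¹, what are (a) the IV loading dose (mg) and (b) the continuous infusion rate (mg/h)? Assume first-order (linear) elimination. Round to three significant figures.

Loading dose = Vd × C = 211.0 × 28.5 = 6014 mg
CL = 55 mL/min = 55 × 0.06 = 3.300 L/h
Maintenance: replace elimination → rate = CL × Css = 3.300 × 28.5 = 94.05 mg/h

(a) 6010 mg; (b) 94.1 mg/h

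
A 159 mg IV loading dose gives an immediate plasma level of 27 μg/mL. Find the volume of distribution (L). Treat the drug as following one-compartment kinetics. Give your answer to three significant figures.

Immediately after an IV bolus, C₀ = Dose / Vd, so Vd = Dose / C₀.
Vd = 159 / 27 = 5.889 L

5.89 L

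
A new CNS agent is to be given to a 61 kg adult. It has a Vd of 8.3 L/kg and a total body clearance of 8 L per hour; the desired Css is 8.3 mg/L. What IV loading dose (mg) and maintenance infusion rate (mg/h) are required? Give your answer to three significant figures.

Total Vd = 8.3 × 61 = 506.3 L
Loading dose = Vd × C = 506.3 × 8.3 = 4202 mg
Infusion rate = 8.000 L/h × 8.3 mg/L = 66.40 mg/h

(a) 4200 mg; (b) 66.4 mg/h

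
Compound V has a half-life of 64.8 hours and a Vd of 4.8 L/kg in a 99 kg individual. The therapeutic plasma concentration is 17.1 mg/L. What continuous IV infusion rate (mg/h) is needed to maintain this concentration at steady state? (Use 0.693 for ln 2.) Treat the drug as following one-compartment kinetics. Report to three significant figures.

Vd(total) = 99 kg × 4.8 L/kg = 475.2 L
CL = ln 2 · Vd / t½ = 0.693 × 475.2 / 64.8 = 5.082 L/h
Infusion rate = CL × Css = 5.082 × 17.1 = 86.90 mg/h

86.9 mg/h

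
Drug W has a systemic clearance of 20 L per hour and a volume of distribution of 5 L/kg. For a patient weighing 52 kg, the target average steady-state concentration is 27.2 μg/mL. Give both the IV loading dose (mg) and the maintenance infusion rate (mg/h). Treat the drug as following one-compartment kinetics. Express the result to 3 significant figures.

Total Vd = 5 × 52 = 260.0 L
Loading dose = Vd × C = 260.0 × 27.2 = 7072 mg
Infusion rate = 20.00 L/h × 27.2 mg/L = 544.0 mg/h

(a) 7070 mg; (b) 544 mg/h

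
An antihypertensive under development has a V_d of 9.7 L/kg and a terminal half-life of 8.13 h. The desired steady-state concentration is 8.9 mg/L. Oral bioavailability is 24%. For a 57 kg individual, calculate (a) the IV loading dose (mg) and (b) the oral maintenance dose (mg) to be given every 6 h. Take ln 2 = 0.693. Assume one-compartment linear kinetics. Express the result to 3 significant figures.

Vd = 9.7 L/kg × 57 kg = 552.9 L
LD = Vd × C = 552.9 × 8.9 = 4921 mg
CL = 0.693 × Vd / t½ = 0.693 × 552.9 / 8.13 = 47.13 L/h
D = CL × Css × τ / F = 47.13 × 8.9 × 6 / 0.24 = 10490 mg

(a) 4920 mg; (b) 10500 mg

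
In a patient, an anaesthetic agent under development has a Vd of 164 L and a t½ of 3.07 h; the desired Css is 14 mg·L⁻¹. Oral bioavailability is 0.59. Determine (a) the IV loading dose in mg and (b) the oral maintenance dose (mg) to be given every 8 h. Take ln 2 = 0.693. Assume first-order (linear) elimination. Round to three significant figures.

LD = Vd × C = 164.0 × 14 = 2296 mg
CL = 0.693 × Vd / t½ = 0.693 × 164.0 / 3.07 = 37.02 L/h
D = CL × Css × τ / F = 37.02 × 14 × 8 / 0.59 = 7028 mg

(a) 2300 mg; (b) 7030 mg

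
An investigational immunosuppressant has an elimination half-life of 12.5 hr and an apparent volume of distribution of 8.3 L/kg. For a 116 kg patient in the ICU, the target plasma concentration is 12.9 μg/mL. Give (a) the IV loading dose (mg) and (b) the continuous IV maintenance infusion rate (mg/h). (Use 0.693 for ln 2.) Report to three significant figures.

Vd(total) = 116 kg × 8.3 L/kg = 962.8 L
LD = Vd × C = 962.8 × 12.9 = 12420 mg
CL = 0.693 × Vd / t½ = 0.693 × 962.8 / 12.5 = 53.38 L/h
Infusion rate = CL × Css = 53.38 × 12.9 = 688.6 mg/h

(a) 12400 mg; (b) 689 mg/h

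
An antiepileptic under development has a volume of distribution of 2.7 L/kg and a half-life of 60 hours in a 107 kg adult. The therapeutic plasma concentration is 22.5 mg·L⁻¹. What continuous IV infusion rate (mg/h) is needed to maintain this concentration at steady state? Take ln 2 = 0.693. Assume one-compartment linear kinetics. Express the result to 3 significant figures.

75.1 mg/h

Total Vd = 2.7 × 107 = 288.9 L
CL = 0.693 × Vd / t½ = 0.693 × 288.9 / 60 = 3.337 L/h
Infusion rate = CL × Css = 3.337 × 22.5 = 75.08 mg/h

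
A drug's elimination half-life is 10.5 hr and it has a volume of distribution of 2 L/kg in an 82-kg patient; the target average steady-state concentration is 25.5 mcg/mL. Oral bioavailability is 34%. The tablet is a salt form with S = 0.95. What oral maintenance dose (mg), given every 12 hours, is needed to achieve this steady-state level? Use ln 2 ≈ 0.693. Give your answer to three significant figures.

10300 mg

Vd = 2 L/kg × 82 kg = 164.0 L
CL = ln 2 · Vd / t½ = 0.693 × 164.0 / 10.5 = 10.82 L/h
D = CL × Css × τ / F / S = 10.82 × 25.5 × 12 / 0.34 / 0.95 = 10250 mg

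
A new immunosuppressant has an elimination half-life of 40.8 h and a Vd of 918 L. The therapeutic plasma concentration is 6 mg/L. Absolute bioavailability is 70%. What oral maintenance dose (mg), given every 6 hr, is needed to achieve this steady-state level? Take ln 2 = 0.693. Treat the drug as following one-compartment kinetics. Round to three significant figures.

802 mg

CL = 0.693 × Vd / t½ = 0.693 × 918.0 / 40.8 = 15.59 L/h
D = CL × Css × τ / F = 15.59 × 6 × 6 / 0.7 = 801.8 mg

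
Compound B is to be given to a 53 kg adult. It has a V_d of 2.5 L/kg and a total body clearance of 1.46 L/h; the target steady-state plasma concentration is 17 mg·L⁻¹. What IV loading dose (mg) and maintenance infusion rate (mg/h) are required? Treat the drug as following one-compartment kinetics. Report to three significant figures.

Vd = 2.5 L/kg × 53 kg = 132.5 L
LD = Vd · C_target = 132.5 × 17 = 2253 mg
Maintenance infusion rate = CL × Css = 1.460 × 17 = 24.82 mg/h

(a) 2250 mg; (b) 24.8 mg/h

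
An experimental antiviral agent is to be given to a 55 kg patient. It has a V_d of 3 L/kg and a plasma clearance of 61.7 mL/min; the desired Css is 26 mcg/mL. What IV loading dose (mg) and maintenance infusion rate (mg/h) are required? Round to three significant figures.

(a) 4290 mg; (b) 96.3 mg/h

Total Vd = 3 × 55 = 165.0 L
Loading: fill Vd to C_target → 165.0 L × 26 mg/L = 4290 mg
Convert clearance: 61.7 mL/min × 60 min/h ÷ 1000 mL/L = 3.702 L/h
Maintenance infusion rate = CL × Css = 3.702 × 26 = 96.25 mg/h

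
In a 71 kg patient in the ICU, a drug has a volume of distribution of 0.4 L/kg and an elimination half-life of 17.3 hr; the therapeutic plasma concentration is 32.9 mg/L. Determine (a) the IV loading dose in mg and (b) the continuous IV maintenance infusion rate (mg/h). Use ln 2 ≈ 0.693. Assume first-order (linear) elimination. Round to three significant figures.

Vd = 0.4 L/kg × 71 kg = 28.40 L
LD = Vd × C = 28.40 × 32.9 = 934.4 mg
CL = 0.693 × Vd / t½ = 0.693 × 28.40 / 17.3 = 1.138 L/h
Infusion rate = CL × Css = 1.138 × 32.9 = 37.44 mg/h

(a) 934 mg; (b) 37.4 mg/h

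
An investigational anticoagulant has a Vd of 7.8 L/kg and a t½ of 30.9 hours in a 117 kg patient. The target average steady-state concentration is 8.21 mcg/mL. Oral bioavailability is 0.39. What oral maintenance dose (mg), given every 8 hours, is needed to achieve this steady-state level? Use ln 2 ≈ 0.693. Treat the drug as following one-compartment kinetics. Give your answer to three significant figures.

Total Vd = 7.8 × 117 = 912.6 L
CL = ln 2 · Vd / t½ = 0.693 × 912.6 / 30.9 = 20.47 L/h
D = CL × Css × τ / F = 20.47 × 8.21 × 8 / 0.39 = 3447 mg

3450 mg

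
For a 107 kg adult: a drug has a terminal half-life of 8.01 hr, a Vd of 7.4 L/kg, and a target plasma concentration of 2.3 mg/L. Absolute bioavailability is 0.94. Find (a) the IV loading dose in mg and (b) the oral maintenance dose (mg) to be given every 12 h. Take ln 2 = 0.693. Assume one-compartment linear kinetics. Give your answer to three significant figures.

(a) 1820 mg; (b) 2010 mg

Total Vd = 7.4 × 107 = 791.8 L
LD = Vd × C = 791.8 × 2.3 = 1821 mg
CL = 0.693 × Vd / t½ = 0.693 × 791.8 / 8.01 = 68.50 L/h
D = CL × Css × τ / F = 68.50 × 2.3 × 12 / 0.94 = 2011 mg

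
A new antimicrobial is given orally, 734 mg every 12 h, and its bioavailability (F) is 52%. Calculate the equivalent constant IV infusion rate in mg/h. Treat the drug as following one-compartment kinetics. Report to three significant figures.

31.8 mg/h

Equivalent systemic input: infusion rate = F·D/τ.
Rate = 0.52 × 734 / 12 = 31.81 mg/h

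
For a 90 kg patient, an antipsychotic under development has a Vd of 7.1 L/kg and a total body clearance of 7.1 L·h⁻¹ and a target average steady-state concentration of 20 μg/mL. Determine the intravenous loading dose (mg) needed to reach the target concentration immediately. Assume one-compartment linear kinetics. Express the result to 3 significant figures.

12800 mg

Vd(total) = 90 kg × 7.1 L/kg = 639.0 L
LD = Vd × C = 639.0 × 20.00 = 12780 mg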